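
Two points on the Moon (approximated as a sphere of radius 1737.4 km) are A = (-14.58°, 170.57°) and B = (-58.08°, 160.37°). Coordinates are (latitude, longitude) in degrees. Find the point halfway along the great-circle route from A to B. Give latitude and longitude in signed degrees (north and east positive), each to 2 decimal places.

Central angle δ = 0.7709 rad. Interpolating on the sphere with fraction f = 0.5:
P = [sin((1−f)δ)·A + sin(fδ)·B] / sin δ = 0.5396·A + 0.5396·B in Cartesian coordinates,
giving P = (-0.7839, 0.1814, -0.5938), i.e. latitude -36.43°, longitude 166.97°.

-36.43°, 166.97°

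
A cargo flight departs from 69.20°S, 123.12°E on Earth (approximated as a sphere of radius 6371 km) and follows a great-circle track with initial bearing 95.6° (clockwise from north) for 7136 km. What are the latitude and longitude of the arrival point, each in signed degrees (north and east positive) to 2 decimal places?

-26.00°, -151.51°

Angular distance δ = d/R = 7136/6371 = 1.12008 rad; initial bearing θ = 1.6685 rad.
sin φ₂ = sin φ₁ cos δ + cos φ₁ sin δ cos θ = (-0.9348)(0.4356) + (0.3551)(0.9001)(-0.0976) = -0.4384, so φ₂ = -26.00°.
Δλ = atan2(sin θ sin δ cos φ₁, cos δ − sin φ₁ sin φ₂) = atan2(0.3181, 0.0258) = 85.368°.
λ₂ = 123.120° + 85.368° = 208.49° → -151.51° after wrapping to (−180°, 180°].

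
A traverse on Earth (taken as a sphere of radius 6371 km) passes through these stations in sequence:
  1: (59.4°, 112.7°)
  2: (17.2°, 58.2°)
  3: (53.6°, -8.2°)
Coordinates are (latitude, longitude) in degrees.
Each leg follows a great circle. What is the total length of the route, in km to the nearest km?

13323 km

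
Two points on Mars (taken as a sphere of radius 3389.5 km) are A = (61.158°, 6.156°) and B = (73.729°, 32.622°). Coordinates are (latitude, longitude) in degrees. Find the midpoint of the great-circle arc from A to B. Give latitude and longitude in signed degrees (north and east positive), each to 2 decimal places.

The central angle between A and B is δ = 0.2771 rad.
With f = 0.5, the slerp weights are sin((1−f)δ)/sin δ = 0.5048 and sin(fδ)/sin δ = 0.5048.
Weighted sum of the unit vectors: (0.5048)·(0.4796,0.0517,0.8760) + (0.5048)·(0.2360,0.1510,0.9599) = (0.3613, 0.1024, 0.9268).
Converting back: φ = atan2(z, √(x²+y²)) = 67.95°, λ = atan2(y, x) = 15.82°.

67.95°, 15.82°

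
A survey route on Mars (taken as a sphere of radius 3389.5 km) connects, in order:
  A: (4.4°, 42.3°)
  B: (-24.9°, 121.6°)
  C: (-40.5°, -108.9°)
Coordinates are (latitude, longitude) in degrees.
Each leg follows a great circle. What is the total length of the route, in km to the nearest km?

Leg A→B: central angle 1.4348 rad, distance 4863.1 km.
Leg B→C: central angle 1.7368 rad, distance 5887.0 km.
Total: 4863.1 + 5887.0 ≈ 10750 km.

10750 km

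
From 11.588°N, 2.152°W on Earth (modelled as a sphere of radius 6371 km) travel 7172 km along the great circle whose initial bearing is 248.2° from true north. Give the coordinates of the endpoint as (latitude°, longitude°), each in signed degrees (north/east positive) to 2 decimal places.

Angular distance δ = d/R = 7172/6371 = 1.12573 rad; initial bearing θ = 4.3319 rad.
sin φ₂ = sin φ₁ cos δ + cos φ₁ sin δ cos θ = (0.2009)(0.4305) + (0.9796)(0.9026)(-0.3714) = -0.2419, so φ₂ = -14.00°.
Δλ = atan2(sin θ sin δ cos φ₁, cos δ − sin φ₁ sin φ₂) = atan2(-0.8210, 0.4791) = -59.732°.
λ₂ = -2.152° − 59.732° = -61.88°.

-14.00°, -61.88°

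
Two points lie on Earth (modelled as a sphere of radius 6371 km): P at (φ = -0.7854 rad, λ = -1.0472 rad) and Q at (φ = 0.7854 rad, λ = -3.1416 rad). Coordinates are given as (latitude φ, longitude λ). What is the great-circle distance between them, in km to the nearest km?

15411 km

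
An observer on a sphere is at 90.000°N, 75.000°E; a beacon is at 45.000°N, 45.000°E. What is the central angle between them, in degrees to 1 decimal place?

45.0°

With latitudes φ₁ = 90.000°, φ₂ = 45.000° and longitude difference Δλ = -30.000°:
Haversine: a = sin²(Δφ/2) + cos φ₁ cos φ₂ sin²(Δλ/2) = 0.1464 + (0.0000)(0.7071)(0.0670) = 0.14645.
Central angle c = 2·arcsin(√a) = 0.78540 rad.
So the angular separation is 45.0°.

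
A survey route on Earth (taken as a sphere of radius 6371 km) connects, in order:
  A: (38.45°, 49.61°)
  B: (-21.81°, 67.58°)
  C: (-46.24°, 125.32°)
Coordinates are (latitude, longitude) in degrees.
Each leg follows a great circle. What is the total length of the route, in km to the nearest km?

12777 km

Leg A→B: central angle 1.0921 rad, distance 6958.0 km.
Leg B→C: central angle 0.9134 rad, distance 5819.1 km.
Total: 6958.0 + 5819.1 ≈ 12777 km.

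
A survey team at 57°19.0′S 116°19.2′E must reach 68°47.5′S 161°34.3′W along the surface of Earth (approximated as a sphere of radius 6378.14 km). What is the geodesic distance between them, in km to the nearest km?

3981 km

Let φ₁ = -1.0004 rad, φ₂ = -1.2006 rad, and Δλ = 1.4331 rad.
cos c = sin φ₁ sin φ₂ + cos φ₁ cos φ₂ cos Δλ = (-0.8417)(-0.9323) + (0.5400)(0.3618)(0.1373) = 0.81148,
so c = arccos(0.81148) = 0.62411 rad.
Distance = R·c = 6378.14 × 0.6241 ≈ 3981 km.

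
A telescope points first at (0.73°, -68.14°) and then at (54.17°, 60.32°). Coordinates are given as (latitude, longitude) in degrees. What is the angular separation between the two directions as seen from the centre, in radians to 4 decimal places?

1.9324 rad

In radians: φ₁ = 0.0127, φ₂ = 0.9454, Δλ = 128.460° = 2.2420 rad.
Haversine: a = sin²(Δφ/2) + cos φ₁ cos φ₂ sin²(Δλ/2) = 0.2022 + (0.9999)(0.5854)(0.8110) = 0.67687.
Central angle c = 2·arcsin(√a) = 1.93235 rad.
So the angular separation is 1.9324 rad.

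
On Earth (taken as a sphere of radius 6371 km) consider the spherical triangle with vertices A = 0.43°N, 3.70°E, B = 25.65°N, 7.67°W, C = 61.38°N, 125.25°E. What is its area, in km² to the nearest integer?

15325165 km²

Side lengths (central angles): a = 1.4848, b = 1.8173, c = 0.4800 rad; semiperimeter s = 1.8910.
By l'Huilier's theorem, tan(E/4) = √[tan(s/2) tan((s−a)/2) tan((s−b)/2) tan((s−c)/2)], giving spherical excess E = 0.3776 rad.
Area = E·R² = 0.3776 × (6371)² ≈ 15325165 km².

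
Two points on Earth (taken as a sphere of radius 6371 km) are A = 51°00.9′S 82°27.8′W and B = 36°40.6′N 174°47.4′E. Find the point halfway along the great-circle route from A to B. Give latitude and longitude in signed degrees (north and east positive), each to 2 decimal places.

The central angle between A and B is δ = 2.1842 rad.
With f = 0.5, the slerp weights are sin((1−f)δ)/sin δ = 1.0854 and sin(fδ)/sin δ = 1.0854.
Weighted sum of the unit vectors: (1.0854)·(0.0825,-0.6237,-0.7773) + (1.0854)·(-0.7987,0.0728,0.5973) = (-0.7774, -0.5979, -0.1954).
Converting back: φ = atan2(z, √(x²+y²)) = -11.27°, λ = atan2(y, x) = -142.43°.

-11.27°, -142.43°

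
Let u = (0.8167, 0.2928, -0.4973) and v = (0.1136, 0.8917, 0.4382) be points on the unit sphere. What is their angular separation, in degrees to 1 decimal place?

82.2°

u·v = 0.1360; |u| = 1.0000, |v| = 1.0000.
cos θ = (u·v)/(|u||v|) = 0.1359, so θ = 82.2°.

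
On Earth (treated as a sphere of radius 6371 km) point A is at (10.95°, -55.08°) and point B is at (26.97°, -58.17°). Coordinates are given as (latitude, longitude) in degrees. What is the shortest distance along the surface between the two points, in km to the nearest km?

With latitudes φ₁ = 10.950°, φ₂ = 26.970° and longitude difference Δλ = -3.090°:
Haversine: a = sin²(Δφ/2) + cos φ₁ cos φ₂ sin²(Δλ/2) = 0.0194 + (0.9818)(0.8912)(0.0007) = 0.02005.
Central angle c = 2·arcsin(√a) = 0.28418 rad.
Distance = R·c = 6371 × 0.2842 ≈ 1810 km.

1810 km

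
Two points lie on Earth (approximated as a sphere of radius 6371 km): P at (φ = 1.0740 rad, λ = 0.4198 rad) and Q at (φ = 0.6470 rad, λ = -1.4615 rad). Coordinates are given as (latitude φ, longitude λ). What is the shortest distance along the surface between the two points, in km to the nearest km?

7290 km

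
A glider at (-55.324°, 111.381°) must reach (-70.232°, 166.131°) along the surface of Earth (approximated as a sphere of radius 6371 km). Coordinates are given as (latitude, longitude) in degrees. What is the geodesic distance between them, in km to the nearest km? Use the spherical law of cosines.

Let φ₁ = -0.9656 rad, φ₂ = -1.2258 rad, and Δλ = 0.9556 rad.
cos c = sin φ₁ sin φ₂ + cos φ₁ cos φ₂ cos Δλ = (-0.8224)(-0.9411) + (0.5689)(0.3382)(0.5771) = 0.88497,
so c = arccos(0.88497) = 0.48436 rad.
Distance = R·c = 6371 × 0.4844 ≈ 3086 km.

3086 km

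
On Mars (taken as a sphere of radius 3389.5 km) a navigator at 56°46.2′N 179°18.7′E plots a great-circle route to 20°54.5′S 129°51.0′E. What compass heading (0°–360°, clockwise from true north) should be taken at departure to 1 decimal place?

225.3°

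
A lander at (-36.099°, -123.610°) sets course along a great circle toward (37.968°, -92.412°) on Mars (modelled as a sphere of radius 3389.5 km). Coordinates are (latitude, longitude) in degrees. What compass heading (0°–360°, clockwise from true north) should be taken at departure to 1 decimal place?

24.5°

Δλ = 31.198° = 0.5445 rad.
y = sin Δλ · cos φ₂ = (0.5180)(0.7884) = 0.4084
x = cos φ₁ sin φ₂ − sin φ₁ cos φ₂ cos Δλ = (0.8080)(0.6152) − (-0.5892)(0.7884)(0.8554) = 0.8944
θ = atan2(y, x) = 24.54°, so the bearing is 24.5°.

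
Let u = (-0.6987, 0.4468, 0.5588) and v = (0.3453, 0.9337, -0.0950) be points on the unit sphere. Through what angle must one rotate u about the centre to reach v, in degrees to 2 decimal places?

u·v = 0.1228; |u| = 1.0000, |v| = 1.0000.
cos θ = (u·v)/(|u||v|) = 0.1228, so θ = 82.94°.

82.94°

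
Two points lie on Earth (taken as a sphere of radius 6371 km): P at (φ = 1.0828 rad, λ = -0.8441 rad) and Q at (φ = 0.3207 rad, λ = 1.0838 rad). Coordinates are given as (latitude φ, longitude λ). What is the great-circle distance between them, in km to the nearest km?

9223 km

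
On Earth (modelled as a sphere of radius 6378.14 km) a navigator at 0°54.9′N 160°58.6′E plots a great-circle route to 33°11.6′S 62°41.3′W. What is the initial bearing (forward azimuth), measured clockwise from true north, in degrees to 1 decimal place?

Δλ = 136.335° = 2.3795 rad.
y = sin Δλ · cos φ₂ = (0.6904)(0.8368) = 0.5778
x = cos φ₁ sin φ₂ − sin φ₁ cos φ₂ cos Δλ = (0.9999)(-0.5475) − (0.0160)(0.8368)(-0.7234) = -0.5377
θ = atan2(y, x) = 132.94°, so the bearing is 132.9°.

132.9°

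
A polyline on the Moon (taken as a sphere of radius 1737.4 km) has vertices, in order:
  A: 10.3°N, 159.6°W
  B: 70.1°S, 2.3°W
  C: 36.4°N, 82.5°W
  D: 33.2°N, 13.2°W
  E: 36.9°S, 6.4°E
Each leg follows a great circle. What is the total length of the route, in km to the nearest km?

Leg A→B: central angle 2.0681 rad, distance 3593.2 km.
Leg B→C: central angle 2.1076 rad, distance 3661.7 km.
Leg C→D: central angle 0.9728 rad, distance 1690.1 km.
Leg D→E: central angle 1.2644 rad, distance 2196.8 km.
Total: 3593.2 + 3661.7 + 1690.1 + 2196.8 ≈ 11142 km.

11142 km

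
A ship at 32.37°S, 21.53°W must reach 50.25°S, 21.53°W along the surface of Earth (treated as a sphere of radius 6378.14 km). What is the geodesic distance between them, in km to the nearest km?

In radians: φ₁ = -0.5650, φ₂ = -0.8770, Δλ = 0.000° = 0.0000 rad.
cos c = sin φ₁ sin φ₂ + cos φ₁ cos φ₂ cos Δλ = (-0.5354)(-0.7688) + (0.8446)(0.6394)(1.0000) = 0.95170,
so c = arccos(0.95170) = 0.31206 rad.
Distance = R·c = 6378.14 × 0.3121 ≈ 1990 km.

1990 km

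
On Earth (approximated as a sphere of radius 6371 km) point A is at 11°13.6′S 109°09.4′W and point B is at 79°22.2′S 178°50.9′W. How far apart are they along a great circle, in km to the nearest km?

8370 km

Let φ₁ = -0.1959 rad, φ₂ = -1.3853 rad, and Δλ = -1.2163 rad.
cos c = sin φ₁ sin φ₂ + cos φ₁ cos φ₂ cos Δλ = (-0.1947)(-0.9828) + (0.9809)(0.1845)(0.3471) = 0.25415,
so c = arccos(0.25415) = 1.31383 rad.
Distance = R·c = 6371 × 1.3138 ≈ 8370 km.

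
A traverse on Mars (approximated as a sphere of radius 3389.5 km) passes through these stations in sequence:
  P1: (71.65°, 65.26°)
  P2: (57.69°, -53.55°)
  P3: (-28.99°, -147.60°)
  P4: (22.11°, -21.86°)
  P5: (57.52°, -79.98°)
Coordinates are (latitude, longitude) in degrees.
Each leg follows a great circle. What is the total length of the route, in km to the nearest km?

Leg P1→P2: central angle 0.7654 rad, distance 2594.3 km.
Leg P2→P3: central angle 2.0293 rad, distance 6878.4 km.
Leg P3→P4: central angle 2.2860 rad, distance 7748.4 km.
Leg P4→P5: central angle 0.9517 rad, distance 3225.9 km.
Total: 2594.3 + 6878.4 + 7748.4 + 3225.9 ≈ 20447 km.

20447 km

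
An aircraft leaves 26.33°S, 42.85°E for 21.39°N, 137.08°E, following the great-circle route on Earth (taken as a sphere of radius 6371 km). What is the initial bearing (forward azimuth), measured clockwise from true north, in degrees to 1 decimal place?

Δλ = 94.230° = 1.6446 rad.
y = sin Δλ · cos φ₂ = (0.9973)(0.9311) = 0.9286
x = cos φ₁ sin φ₂ − sin φ₁ cos φ₂ cos Δλ = (0.8963)(0.3647) − (-0.4435)(0.9311)(-0.0738) = 0.2964
θ = atan2(y, x) = 72.30°, so the bearing is 72.3°.

72.3°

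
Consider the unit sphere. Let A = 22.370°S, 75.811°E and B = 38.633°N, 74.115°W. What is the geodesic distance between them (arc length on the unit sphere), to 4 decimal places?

In radians: φ₁ = -0.3904, φ₂ = 0.6743, Δλ = -149.926° = -2.6167 rad.
Haversine: a = sin²(Δφ/2) + cos φ₁ cos φ₂ sin²(Δλ/2) = 0.2576 + (0.9247)(0.7812)(0.9327) = 0.93137.
Central angle c = 2·arcsin(√a) = 2.61146 rad.
On the unit sphere the arc length equals the central angle: 2.6115.

2.6115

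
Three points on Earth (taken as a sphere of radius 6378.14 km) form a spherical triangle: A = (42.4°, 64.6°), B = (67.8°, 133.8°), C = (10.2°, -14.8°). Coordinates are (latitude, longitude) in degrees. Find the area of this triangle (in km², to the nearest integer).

Side lengths (central angles): a = 1.7249, b = 1.3149, c = 0.7621 rad; semiperimeter s = 1.9009.
By l'Huilier's theorem, tan(E/4) = √[tan(s/2) tan((s−a)/2) tan((s−b)/2) tan((s−c)/2)], giving spherical excess E = 0.6130 rad.
Area = E·R² = 0.6130 × (6378.14)² ≈ 24938298 km².

24938298 km²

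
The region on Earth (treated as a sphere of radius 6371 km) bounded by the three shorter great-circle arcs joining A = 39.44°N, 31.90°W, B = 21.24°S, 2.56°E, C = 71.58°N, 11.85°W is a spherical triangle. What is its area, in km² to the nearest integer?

13924947 km²

Side lengths (central angles): a = 1.6293, b = 0.5882, c = 1.1989 rad; semiperimeter s = 1.7082.
By l'Huilier's theorem, tan(E/4) = √[tan(s/2) tan((s−a)/2) tan((s−b)/2) tan((s−c)/2)], giving spherical excess E = 0.3431 rad.
Area = E·R² = 0.3431 × (6371)² ≈ 13924947 km².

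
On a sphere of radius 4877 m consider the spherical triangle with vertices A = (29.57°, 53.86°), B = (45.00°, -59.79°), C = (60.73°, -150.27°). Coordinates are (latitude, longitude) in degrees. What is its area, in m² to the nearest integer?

Side lengths (central angles): a = 0.9098, b = 1.5284, c = 1.4684 rad; semiperimeter s = 1.9533.
By l'Huilier's theorem, tan(E/4) = √[tan(s/2) tan((s−a)/2) tan((s−b)/2) tan((s−c)/2)], giving spherical excess E = 0.8397 rad.
Area = E·R² = 0.8397 × (4877)² ≈ 19971240 m².

19971240 m²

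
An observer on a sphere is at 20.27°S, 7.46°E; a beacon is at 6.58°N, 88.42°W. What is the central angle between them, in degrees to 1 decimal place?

Let φ₁ = -0.3538 rad, φ₂ = 0.1148 rad, and Δλ = -1.6734 rad.
cos c = sin φ₁ sin φ₂ + cos φ₁ cos φ₂ cos Δλ = (-0.3464)(0.1146) + (0.9381)(0.9934)(-0.1024) = -0.13517,
so c = arccos(-0.13517) = 1.70638 rad.
So the angular separation is 97.8°.

97.8°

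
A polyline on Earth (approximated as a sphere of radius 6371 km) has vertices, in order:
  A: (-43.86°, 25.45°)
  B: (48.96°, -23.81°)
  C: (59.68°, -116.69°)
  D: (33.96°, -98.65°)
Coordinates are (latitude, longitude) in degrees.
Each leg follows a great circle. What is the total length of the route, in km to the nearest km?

Leg A→B: central angle 1.7861 rad, distance 11379.3 km.
Leg B→C: central angle 0.8835 rad, distance 5628.9 km.
Leg C→D: central angle 0.4942 rad, distance 3148.6 km.
Total: 11379.3 + 5628.9 + 3148.6 ≈ 20157 km.

20157 km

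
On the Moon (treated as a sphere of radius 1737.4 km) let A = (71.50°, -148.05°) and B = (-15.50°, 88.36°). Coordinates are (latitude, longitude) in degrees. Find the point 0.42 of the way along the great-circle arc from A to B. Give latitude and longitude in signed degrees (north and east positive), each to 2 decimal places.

Central angle δ = 2.0071 rad. Interpolating on the sphere with fraction f = 0.42:
P = [sin((1−f)δ)·A + sin(fδ)·B] / sin δ = 1.0134·A + 0.8238·B in Cartesian coordinates,
giving P = (-0.2501, 0.6234, 0.7409), i.e. latitude 47.80°, longitude 111.86°.

47.80°, 111.86°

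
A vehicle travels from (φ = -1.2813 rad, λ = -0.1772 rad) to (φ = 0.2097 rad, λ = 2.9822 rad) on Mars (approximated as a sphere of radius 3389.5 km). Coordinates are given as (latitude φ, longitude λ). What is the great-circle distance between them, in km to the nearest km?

7016 km

Let φ₁ = -1.2813 rad, φ₂ = 0.2097 rad, and Δλ = -3.1238 rad.
cos c = sin φ₁ sin φ₂ + cos φ₁ cos φ₂ cos Δλ = (-0.9584)(0.2082) + (0.2855)(0.9781)(-0.9998) = -0.47868,
so c = arccos(-0.47868) = 2.06994 rad.
Distance = R·c = 3389.5 × 2.0699 ≈ 7016 km.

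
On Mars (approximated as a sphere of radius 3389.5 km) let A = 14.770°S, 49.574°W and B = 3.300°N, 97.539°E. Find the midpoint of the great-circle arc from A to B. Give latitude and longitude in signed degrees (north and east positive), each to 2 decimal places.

Central angle δ = 2.5416 rad. Interpolating on the sphere with fraction f = 0.5:
P = [sin((1−f)δ)·A + sin(fδ)·B] / sin δ = 1.6919·A + 1.6919·B in Cartesian coordinates,
giving P = (0.8393, 0.4291, -0.3339), i.e. latitude -19.51°, longitude 27.08°.

-19.51°, 27.08°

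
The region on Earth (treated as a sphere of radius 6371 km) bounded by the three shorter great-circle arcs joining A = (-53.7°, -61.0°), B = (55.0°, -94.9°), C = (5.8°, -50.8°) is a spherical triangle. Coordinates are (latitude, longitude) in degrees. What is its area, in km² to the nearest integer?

20903003 km²

Side lengths (central angles): a = 1.0558, b = 1.0492, c = 1.9588 rad; semiperimeter s = 2.0319.
By l'Huilier's theorem, tan(E/4) = √[tan(s/2) tan((s−a)/2) tan((s−b)/2) tan((s−c)/2)], giving spherical excess E = 0.5150 rad.
Area = E·R² = 0.5150 × (6371)² ≈ 20903003 km².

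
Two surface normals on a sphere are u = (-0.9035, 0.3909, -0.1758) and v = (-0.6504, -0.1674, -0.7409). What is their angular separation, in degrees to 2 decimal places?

49.27°

u·v = 0.6524; |u| = 1.0000, |v| = 1.0000.
cos θ = (u·v)/(|u||v|) = 0.6525, so θ = 49.27°.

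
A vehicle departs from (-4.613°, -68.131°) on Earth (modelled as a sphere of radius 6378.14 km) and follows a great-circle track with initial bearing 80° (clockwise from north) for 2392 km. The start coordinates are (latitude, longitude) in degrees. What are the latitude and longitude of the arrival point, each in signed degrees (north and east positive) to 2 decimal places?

Angular distance δ = d/R = 2392/6378.14 = 0.37503 rad; initial bearing θ = 1.3963 rad.
sin φ₂ = sin φ₁ cos δ + cos φ₁ sin δ cos θ = (-0.0804)(0.9305) + (0.9968)(0.3663)(0.1736) = -0.0114, so φ₂ = -0.66°.
Δλ = atan2(sin θ sin δ cos φ₁, cos δ − sin φ₁ sin φ₂) = atan2(0.3596, 0.9296) = 21.147°.
λ₂ = -68.131° + 21.147° = -46.98°.

-0.66°, -46.98°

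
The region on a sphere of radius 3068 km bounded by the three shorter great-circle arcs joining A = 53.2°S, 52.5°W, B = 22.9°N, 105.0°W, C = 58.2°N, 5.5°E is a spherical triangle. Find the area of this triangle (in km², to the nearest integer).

16874745 km²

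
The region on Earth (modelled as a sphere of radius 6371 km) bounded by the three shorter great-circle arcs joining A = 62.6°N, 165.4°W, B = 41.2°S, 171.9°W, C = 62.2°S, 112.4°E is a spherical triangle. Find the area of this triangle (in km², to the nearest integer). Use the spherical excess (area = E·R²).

Side lengths (central angles): a = 0.8375, b = 2.4283, c = 1.8139 rad; semiperimeter s = 2.5399.
By l'Huilier's theorem, tan(E/4) = √[tan(s/2) tan((s−a)/2) tan((s−b)/2) tan((s−c)/2)], giving spherical excess E = 1.0893 rad.
Area = E·R² = 1.0893 × (6371)² ≈ 44213580 km².

44213580 km²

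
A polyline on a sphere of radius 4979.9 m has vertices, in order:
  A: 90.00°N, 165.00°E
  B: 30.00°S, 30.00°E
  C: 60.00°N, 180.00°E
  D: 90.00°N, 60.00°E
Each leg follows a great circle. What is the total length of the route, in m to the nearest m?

Leg A→B: central angle 2.0944 rad, distance 10429.9 m.
Leg B→C: central angle 2.5116 rad, distance 12507.4 m.
Leg C→D: central angle 0.5236 rad, distance 2607.5 m.
Total: 10429.9 + 12507.4 + 2607.5 ≈ 25545 m.

25545 m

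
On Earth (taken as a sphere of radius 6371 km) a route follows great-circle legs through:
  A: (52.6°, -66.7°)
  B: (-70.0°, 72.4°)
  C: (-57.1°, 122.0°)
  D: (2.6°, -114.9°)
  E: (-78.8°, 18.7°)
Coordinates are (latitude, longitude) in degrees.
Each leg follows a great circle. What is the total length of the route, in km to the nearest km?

Leg A→B: central angle 2.6987 rad, distance 17193.5 km.
Leg B→C: central angle 0.4290 rad, distance 2733.0 km.
Leg C→D: central angle 1.9118 rad, distance 12179.9 km.
Leg D→E: central angle 1.7501 rad, distance 11149.7 km.
Total: 17193.5 + 2733.0 + 12179.9 + 11149.7 ≈ 43256 km.

43256 km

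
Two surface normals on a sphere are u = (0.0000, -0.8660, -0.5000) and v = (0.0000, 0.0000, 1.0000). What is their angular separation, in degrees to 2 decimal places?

120.00°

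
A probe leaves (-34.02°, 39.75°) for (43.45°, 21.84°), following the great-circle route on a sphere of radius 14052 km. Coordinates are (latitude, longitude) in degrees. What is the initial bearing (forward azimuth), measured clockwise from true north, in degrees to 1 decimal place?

346.9°

Δλ = -17.910° = -0.3126 rad.
y = sin Δλ · cos φ₂ = (-0.3075)(0.7260) = -0.2233
x = cos φ₁ sin φ₂ − sin φ₁ cos φ₂ cos Δλ = (0.8288)(0.6877) − (-0.5595)(0.7260)(0.9515) = 0.9565
θ = atan2(y, x) = -13.14°; adding 360° gives 346.9°.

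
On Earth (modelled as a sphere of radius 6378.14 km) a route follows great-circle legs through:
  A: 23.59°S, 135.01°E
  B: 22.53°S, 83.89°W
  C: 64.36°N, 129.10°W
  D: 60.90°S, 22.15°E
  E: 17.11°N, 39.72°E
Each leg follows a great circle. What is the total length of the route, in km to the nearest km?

51181 km

Leg A→B: central angle 2.1007 rad, distance 13398.4 km.
Leg B→C: central angle 1.6347 rad, distance 10426.3 km.
Leg C→D: central angle 2.9054 rad, distance 18531.0 km.
Leg D→E: central angle 1.3836 rad, distance 8825.1 km.
Total: 13398.4 + 10426.3 + 18531.0 + 8825.1 ≈ 51181 km.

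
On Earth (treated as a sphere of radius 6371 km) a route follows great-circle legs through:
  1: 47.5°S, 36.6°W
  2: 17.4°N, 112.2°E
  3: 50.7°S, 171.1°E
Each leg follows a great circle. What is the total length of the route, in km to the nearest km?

25118 km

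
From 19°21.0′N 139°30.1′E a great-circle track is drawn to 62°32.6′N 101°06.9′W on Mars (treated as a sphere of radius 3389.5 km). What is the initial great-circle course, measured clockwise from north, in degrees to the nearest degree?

24°

With φ₁ = 0.3377, φ₂ = 1.0916, Δλ = 2.0836 rad, the forward-azimuth formula gives
θ = atan2( sin Δλ cos φ₂ , cos φ₁ sin φ₂ − sin φ₁ cos φ₂ cos Δλ ) = atan2(0.4018, 0.9122) = 23.77°.
So the initial bearing is 24°.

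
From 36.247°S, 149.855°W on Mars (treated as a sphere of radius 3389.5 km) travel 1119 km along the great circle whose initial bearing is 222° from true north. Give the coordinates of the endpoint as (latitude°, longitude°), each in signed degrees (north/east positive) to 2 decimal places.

-48.91°, -169.12°

Angular distance δ = d/R = 1119/3389.5 = 0.33014 rad; initial bearing θ = 3.8746 rad.
sin φ₂ = sin φ₁ cos δ + cos φ₁ sin δ cos θ = (-0.5913)(0.9460) + (0.8065)(0.3242)(-0.7431) = -0.7536, so φ₂ = -48.91°.
Δλ = atan2(sin θ sin δ cos φ₁, cos δ − sin φ₁ sin φ₂) = atan2(-0.1749, 0.5004) = -19.269°.
λ₂ = -149.855° − 19.269° = -169.12°.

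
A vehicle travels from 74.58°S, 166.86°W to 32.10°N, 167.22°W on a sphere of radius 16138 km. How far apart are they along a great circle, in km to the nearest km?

30048 km

Let φ₁ = -1.3017 rad, φ₂ = 0.5603 rad, and Δλ = -0.0063 rad.
Haversine: a = sin²(Δφ/2) + cos φ₁ cos φ₂ sin²(Δλ/2) = 0.6435 + (0.2659)(0.8471)(0.0000) = 0.64352.
Central angle c = 2·arcsin(√a) = 1.86192 rad.
Distance = R·c = 16138 × 1.8619 ≈ 30048 km.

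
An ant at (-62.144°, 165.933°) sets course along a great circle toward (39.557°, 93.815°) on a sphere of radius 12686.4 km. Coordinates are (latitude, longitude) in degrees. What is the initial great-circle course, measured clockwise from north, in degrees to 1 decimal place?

With φ₁ = -1.0846, φ₂ = 0.6904, Δλ = -1.2587 rad, the forward-azimuth formula gives
θ = atan2( sin Δλ cos φ₂ , cos φ₁ sin φ₂ − sin φ₁ cos φ₂ cos Δλ ) = atan2(-0.7337, 0.5069) = -55.36°.
Adding 360° brings this into [0°, 360°): 304.6°.

304.6°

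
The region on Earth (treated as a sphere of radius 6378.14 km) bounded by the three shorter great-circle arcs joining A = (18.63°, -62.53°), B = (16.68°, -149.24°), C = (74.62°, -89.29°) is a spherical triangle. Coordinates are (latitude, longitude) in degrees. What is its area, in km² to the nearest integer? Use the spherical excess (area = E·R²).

Side lengths (central angles): a = 1.1549, b = 1.0093, c = 1.4265 rad; semiperimeter s = 1.7954.
By l'Huilier's theorem, tan(E/4) = √[tan(s/2) tan((s−a)/2) tan((s−b)/2) tan((s−c)/2)], giving spherical excess E = 0.7099 rad.
Area = E·R² = 0.7099 × (6378.14)² ≈ 28880358 km².

28880358 km²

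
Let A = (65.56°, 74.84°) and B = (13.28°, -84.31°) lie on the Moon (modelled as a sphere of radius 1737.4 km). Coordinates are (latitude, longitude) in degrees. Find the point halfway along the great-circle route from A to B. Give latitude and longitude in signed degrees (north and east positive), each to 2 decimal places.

Central angle δ = 1.7388 rad. Interpolating on the sphere with fraction f = 0.5:
P = [sin((1−f)δ)·A + sin(fδ)·B] / sin δ = 0.7748·A + 0.7748·B in Cartesian coordinates,
giving P = (0.1586, -0.4410, 0.8834), i.e. latitude 62.05°, longitude -70.22°.

62.05°, -70.22°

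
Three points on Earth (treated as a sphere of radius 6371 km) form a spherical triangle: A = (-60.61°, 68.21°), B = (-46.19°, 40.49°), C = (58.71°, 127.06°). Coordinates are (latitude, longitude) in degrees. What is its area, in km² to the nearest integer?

Side lengths (central angles): a = 2.2083, b = 2.2303, c = 0.3777 rad; semiperimeter s = 2.4081.
By l'Huilier's theorem, tan(E/4) = √[tan(s/2) tan((s−a)/2) tan((s−b)/2) tan((s−c)/2)], giving spherical excess E = 0.7651 rad.
Area = E·R² = 0.7651 × (6371)² ≈ 31053148 km².

31053148 km²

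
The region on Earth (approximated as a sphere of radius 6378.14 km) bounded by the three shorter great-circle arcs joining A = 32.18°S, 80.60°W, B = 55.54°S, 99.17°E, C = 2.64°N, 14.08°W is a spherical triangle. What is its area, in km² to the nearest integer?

Side lengths (central angles): a = 1.8350, b = 1.2531, c = 1.6106 rad; semiperimeter s = 2.3493.
By l'Huilier's theorem, tan(E/4) = √[tan(s/2) tan((s−a)/2) tan((s−b)/2) tan((s−c)/2)], giving spherical excess E = 1.4719 rad.
Area = E·R² = 1.4719 × (6378.14)² ≈ 59878020 km².

59878020 km²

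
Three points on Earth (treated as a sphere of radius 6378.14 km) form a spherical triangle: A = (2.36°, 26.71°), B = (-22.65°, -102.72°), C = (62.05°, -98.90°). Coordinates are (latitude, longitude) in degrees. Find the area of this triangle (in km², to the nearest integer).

Side lengths (central angles): a = 1.4793, b = 1.8094, c = 2.2162 rad; semiperimeter s = 2.7524.
By l'Huilier's theorem, tan(E/4) = √[tan(s/2) tan((s−a)/2) tan((s−b)/2) tan((s−c)/2)], giving spherical excess E = 2.5088 rad.
Area = E·R² = 2.5088 × (6378.14)² ≈ 102059325 km².

102059325 km²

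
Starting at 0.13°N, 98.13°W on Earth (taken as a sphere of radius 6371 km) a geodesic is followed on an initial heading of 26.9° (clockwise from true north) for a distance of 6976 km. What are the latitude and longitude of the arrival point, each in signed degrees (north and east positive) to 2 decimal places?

52.54°, -56.74°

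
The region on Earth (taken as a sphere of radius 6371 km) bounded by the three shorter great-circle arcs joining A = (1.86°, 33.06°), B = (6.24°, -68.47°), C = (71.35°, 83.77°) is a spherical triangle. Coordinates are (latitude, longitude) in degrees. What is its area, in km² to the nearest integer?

67566127 km²

Side lengths (central angles): a = 1.7501, b = 1.3355, c = 1.7671 rad; semiperimeter s = 2.4263.
By l'Huilier's theorem, tan(E/4) = √[tan(s/2) tan((s−a)/2) tan((s−b)/2) tan((s−c)/2)], giving spherical excess E = 1.6646 rad.
Area = E·R² = 1.6646 × (6371)² ≈ 67566127 km².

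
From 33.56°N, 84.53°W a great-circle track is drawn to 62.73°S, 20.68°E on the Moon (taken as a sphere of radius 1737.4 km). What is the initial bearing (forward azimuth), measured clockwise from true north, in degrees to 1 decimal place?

Δλ = 105.210° = 1.8363 rad.
y = sin Δλ · cos φ₂ = (0.9650)(0.4582) = 0.4421
x = cos φ₁ sin φ₂ − sin φ₁ cos φ₂ cos Δλ = (0.8333)(-0.8889) − (0.5528)(0.4582)(-0.2624) = -0.6742
θ = atan2(y, x) = 146.75°, so the bearing is 146.7°.

146.7°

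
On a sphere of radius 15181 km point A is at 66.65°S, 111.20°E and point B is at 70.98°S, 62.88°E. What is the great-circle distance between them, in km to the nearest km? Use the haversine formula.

With latitudes φ₁ = -66.650°, φ₂ = -70.980° and longitude difference Δλ = -48.320°:
Haversine: a = sin²(Δφ/2) + cos φ₁ cos φ₂ sin²(Δλ/2) = 0.0014 + (0.3963)(0.3259)(0.1675) = 0.02306.
Central angle c = 2·arcsin(√a) = 0.30492 rad.
Distance = R·c = 15181 × 0.3049 ≈ 4629 km.

4629 km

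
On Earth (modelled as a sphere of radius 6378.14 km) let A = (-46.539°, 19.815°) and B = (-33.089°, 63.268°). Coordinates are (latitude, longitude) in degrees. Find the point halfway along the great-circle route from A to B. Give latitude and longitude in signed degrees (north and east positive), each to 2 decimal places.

-41.88°, 43.78°

The central angle between A and B is δ = 0.6187 rad.
With f = 0.5, the slerp weights are sin((1−f)δ)/sin δ = 0.5249 and sin(fδ)/sin δ = 0.5249.
Weighted sum of the unit vectors: (0.5249)·(0.6471,0.2332,-0.7258) + (0.5249)·(0.3769,0.7483,-0.5459) = (0.5375, 0.5152, -0.6676).
Converting back: φ = atan2(z, √(x²+y²)) = -41.88°, λ = atan2(y, x) = 43.78°.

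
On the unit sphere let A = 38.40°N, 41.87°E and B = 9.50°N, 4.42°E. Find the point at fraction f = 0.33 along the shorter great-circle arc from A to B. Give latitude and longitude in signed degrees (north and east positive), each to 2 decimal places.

Central angle δ = 0.7725 rad. Interpolating on the sphere with fraction f = 0.33:
P = [sin((1−f)δ)·A + sin(fδ)·B] / sin δ = 0.7089·A + 0.3613·B in Cartesian coordinates,
giving P = (0.7690, 0.3983, 0.5000), i.e. latitude 30.00°, longitude 27.38°.

30.00°, 27.38°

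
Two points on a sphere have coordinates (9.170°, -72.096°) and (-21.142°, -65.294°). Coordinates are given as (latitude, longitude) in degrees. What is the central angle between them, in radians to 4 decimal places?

0.5417 rad

With latitudes φ₁ = 9.170°, φ₂ = -21.142° and longitude difference Δλ = 6.802°:
cos c = sin φ₁ sin φ₂ + cos φ₁ cos φ₂ cos Δλ = (0.1594)(-0.3607) + (0.9872)(0.9327)(0.9930) = 0.85681,
so c = arccos(0.85681) = 0.54175 rad.
So the angular separation is 0.5417 rad.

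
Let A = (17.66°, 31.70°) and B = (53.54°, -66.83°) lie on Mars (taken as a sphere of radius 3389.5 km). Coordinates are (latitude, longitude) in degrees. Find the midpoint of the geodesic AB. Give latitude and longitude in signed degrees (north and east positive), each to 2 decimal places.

Central angle δ = 1.4101 rad. Interpolating on the sphere with fraction f = 0.5:
P = [sin((1−f)δ)·A + sin(fδ)·B] / sin δ = 0.6565·A + 0.6565·B in Cartesian coordinates,
giving P = (0.6858, -0.0300, 0.7272), i.e. latitude 46.65°, longitude -2.50°.

46.65°, -2.50°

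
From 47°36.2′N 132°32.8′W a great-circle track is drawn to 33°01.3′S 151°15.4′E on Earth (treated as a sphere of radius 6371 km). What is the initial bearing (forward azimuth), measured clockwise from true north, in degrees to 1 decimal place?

237.7°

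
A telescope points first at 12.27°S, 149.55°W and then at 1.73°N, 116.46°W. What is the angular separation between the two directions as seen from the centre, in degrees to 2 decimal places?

35.72°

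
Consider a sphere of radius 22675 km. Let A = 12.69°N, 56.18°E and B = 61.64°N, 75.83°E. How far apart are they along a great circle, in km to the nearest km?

In radians: φ₁ = 0.2215, φ₂ = 1.0758, Δλ = 19.650° = 0.3430 rad.
Haversine: a = sin²(Δφ/2) + cos φ₁ cos φ₂ sin²(Δλ/2) = 0.1716 + (0.9756)(0.4750)(0.0291) = 0.18513.
Central angle c = 2·arcsin(√a) = 0.88959 rad.
Distance = R·c = 22675 × 0.8896 ≈ 20171 km.

20171 km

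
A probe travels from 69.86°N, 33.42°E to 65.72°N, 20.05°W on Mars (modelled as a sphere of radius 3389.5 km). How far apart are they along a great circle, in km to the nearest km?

In radians: φ₁ = 1.2193, φ₂ = 1.1470, Δλ = -53.470° = -0.9332 rad.
Haversine: a = sin²(Δφ/2) + cos φ₁ cos φ₂ sin²(Δλ/2) = 0.0013 + (0.3443)(0.4112)(0.2024) = 0.02996.
Central angle c = 2·arcsin(√a) = 0.34792 rad.
Distance = R·c = 3389.5 × 0.3479 ≈ 1179 km.

1179 km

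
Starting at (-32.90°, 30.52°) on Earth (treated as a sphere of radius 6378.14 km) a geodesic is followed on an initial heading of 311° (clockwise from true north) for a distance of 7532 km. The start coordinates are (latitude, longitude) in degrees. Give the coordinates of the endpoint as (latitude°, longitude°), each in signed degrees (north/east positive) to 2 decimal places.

Angular distance δ = d/R = 7532/6378.14 = 1.18091 rad; initial bearing θ = 5.4280 rad.
sin φ₂ = sin φ₁ cos δ + cos φ₁ sin δ cos θ = (-0.5432)(0.3801) + (0.8396)(0.9250)(0.6561) = 0.3030, so φ₂ = 17.64°.
Δλ = atan2(sin θ sin δ cos φ₁, cos δ − sin φ₁ sin φ₂) = atan2(-0.5861, 0.5447) = -47.098°.
λ₂ = 30.520° − 47.098° = -16.58°.

17.64°, -16.58°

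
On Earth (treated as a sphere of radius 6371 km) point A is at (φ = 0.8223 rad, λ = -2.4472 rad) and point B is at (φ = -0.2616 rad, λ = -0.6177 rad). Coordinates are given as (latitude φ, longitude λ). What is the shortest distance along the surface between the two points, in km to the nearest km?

12338 km

With latitudes φ₁ = 47.114°, φ₂ = -14.989° and longitude difference Δλ = 104.823°:
Haversine: a = sin²(Δφ/2) + cos φ₁ cos φ₂ sin²(Δλ/2) = 0.2661 + (0.6805)(0.9660)(0.6279) = 0.67884.
Central angle c = 2·arcsin(√a) = 1.93657 rad.
Distance = R·c = 6371 × 1.9366 ≈ 12338 km.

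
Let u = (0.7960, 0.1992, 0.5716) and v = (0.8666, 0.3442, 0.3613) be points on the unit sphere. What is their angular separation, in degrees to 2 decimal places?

u·v = 0.9649; |u| = 1.0000, |v| = 1.0000.
cos θ = (u·v)/(|u||v|) = 0.9649, so θ = 15.23°.

15.23°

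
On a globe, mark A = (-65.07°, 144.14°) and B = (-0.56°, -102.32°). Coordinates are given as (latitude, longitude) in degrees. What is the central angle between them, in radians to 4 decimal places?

With latitudes φ₁ = -65.070°, φ₂ = -0.560° and longitude difference Δλ = 113.540°:
cos c = sin φ₁ sin φ₂ + cos φ₁ cos φ₂ cos Δλ = (-0.9068)(-0.0098) + (0.4215)(1.0000)(-0.3994) = -0.15948,
so c = arccos(-0.15948) = 1.73096 rad.
So the angular separation is 1.7310 rad.

1.7310 rad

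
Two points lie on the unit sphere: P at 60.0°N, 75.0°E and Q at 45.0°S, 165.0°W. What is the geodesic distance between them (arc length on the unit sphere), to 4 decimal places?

In radians: φ₁ = 1.0472, φ₂ = -0.7854, Δλ = 120.000° = 2.0944 rad.
cos c = sin φ₁ sin φ₂ + cos φ₁ cos φ₂ cos Δλ = (0.8660)(-0.7071) + (0.5000)(0.7071)(-0.5000) = -0.78915,
so c = arccos(-0.78915) = 2.48022 rad.
On the unit sphere the arc length equals the central angle: 2.4802.

2.4802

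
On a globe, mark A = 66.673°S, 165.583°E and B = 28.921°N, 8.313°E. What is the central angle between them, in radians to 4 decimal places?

With latitudes φ₁ = -66.673°, φ₂ = 28.921° and longitude difference Δλ = -157.270°:
cos c = sin φ₁ sin φ₂ + cos φ₁ cos φ₂ cos Δλ = (-0.9183)(0.4836) + (0.3960)(0.8753)(-0.9223) = -0.76375,
so c = arccos(-0.76375) = 2.43990 rad.
So the angular separation is 2.4399 rad.

2.4399 rad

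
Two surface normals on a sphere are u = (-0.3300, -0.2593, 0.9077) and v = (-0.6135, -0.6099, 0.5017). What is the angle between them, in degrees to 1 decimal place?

35.3°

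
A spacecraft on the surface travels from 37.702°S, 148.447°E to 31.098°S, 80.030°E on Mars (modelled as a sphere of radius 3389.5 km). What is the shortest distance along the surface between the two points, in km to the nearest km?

Let φ₁ = -0.6580 rad, φ₂ = -0.5428 rad, and Δλ = -1.1941 rad.
cos c = sin φ₁ sin φ₂ + cos φ₁ cos φ₂ cos Δλ = (-0.6116)(-0.5165) + (0.7912)(0.8563)(0.3678) = 0.56509,
so c = arccos(0.56509) = 0.97026 rad.
Distance = R·c = 3389.5 × 0.9703 ≈ 3289 km.

3289 km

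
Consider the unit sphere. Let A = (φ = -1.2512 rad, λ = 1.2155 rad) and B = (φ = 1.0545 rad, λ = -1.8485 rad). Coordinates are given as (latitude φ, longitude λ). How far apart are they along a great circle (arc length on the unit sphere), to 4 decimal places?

Let φ₁ = -1.2512 rad, φ₂ = 1.0545 rad, and Δλ = -3.0640 rad.
Haversine: a = sin²(Δφ/2) + cos φ₁ cos φ₂ sin²(Δλ/2) = 0.8353 + (0.3142)(0.4937)(0.9985) = 0.99013.
Central angle c = 2·arcsin(√a) = 2.94252 rad.
On the unit sphere the arc length equals the central angle: 2.9425.

2.9425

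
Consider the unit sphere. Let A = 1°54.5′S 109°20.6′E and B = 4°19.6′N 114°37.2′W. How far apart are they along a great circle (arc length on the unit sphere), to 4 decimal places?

In radians: φ₁ = -0.0333, φ₂ = 0.0755, Δλ = 136.037° = 2.3743 rad.
cos c = sin φ₁ sin φ₂ + cos φ₁ cos φ₂ cos Δλ = (-0.0333)(0.0754) + (0.9994)(0.9972)(-0.7198) = -0.71985,
so c = arccos(-0.71985) = 2.37438 rad.
On the unit sphere the arc length equals the central angle: 2.3744.

2.3744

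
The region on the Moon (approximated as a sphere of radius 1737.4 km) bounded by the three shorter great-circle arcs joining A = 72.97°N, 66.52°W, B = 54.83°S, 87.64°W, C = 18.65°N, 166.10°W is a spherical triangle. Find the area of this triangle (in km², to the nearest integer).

6044335 km²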